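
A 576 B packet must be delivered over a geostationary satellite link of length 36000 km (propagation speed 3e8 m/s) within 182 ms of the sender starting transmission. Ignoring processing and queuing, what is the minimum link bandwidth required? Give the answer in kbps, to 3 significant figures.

74.3 kbps

L = 4608 bits.
Propagation delay = 36000000 / 300000000 = 120 ms.
Transmission budget = 182 − 120 = 62 ms.
R ≥ L / t_tx = 4608 bits / 0.062 s = 74.3 kbps.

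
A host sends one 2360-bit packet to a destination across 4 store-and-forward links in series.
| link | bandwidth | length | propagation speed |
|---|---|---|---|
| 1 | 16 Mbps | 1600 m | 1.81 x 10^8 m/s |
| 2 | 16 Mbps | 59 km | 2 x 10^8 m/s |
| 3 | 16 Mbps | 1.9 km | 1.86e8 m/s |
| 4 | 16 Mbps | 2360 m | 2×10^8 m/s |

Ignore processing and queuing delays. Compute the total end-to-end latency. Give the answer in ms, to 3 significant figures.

0.916 ms

Transmission delay per hop = L/R = 2360/16000000 = 0.1475 ms; 4 hops → 0.59 ms.
Propagation delays (d/s per hop): 0.00883978, 0.295, 0.0102151, 0.0118 ms; sum = 0.325855 ms.
End-to-end = 0.916 ms.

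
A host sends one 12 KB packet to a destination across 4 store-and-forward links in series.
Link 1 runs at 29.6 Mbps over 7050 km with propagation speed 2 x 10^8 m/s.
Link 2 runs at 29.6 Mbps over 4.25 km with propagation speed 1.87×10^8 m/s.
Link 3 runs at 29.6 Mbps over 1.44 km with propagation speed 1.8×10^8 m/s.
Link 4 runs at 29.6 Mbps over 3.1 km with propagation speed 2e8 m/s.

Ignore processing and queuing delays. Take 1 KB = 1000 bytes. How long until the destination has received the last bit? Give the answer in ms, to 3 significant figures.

L = 96000 bits.
Transmission delay per hop = L/R = 96000/29600000 = 3.24324 ms; 4 hops → 12.973 ms.
Propagation delays (d/s per hop): 35.25, 0.0227273, 0.008, 0.0155 ms; sum = 35.2962 ms.
End-to-end = 48.3 ms.

48.3 ms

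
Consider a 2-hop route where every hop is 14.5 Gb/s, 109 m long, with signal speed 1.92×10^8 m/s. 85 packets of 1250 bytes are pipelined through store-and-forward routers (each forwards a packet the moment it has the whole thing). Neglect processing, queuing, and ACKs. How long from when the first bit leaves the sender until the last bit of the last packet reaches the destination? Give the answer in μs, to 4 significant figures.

Per-hop transmission t_tx = L/R = 10000/14500000000 = 0.689655 μs.
Per-hop propagation t_prop = 109/192000000 = 0.567708 μs.
Pipeline fill: first packet needs 2·t_tx to clear all hops; remaining 84 packets each add one t_tx.
Total = (2+85-1)·t_tx + 2·t_prop = 86·0.689655 + 2·0.567708 = 60.45 μs.

60.45 μs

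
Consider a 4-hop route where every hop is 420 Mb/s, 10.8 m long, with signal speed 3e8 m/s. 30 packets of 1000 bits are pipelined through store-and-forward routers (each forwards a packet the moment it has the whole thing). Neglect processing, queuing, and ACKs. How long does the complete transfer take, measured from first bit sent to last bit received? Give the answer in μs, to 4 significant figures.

78.72 μs

Per-hop transmission t_tx = L/R = 1000/420000000 = 2.38095 μs.
Per-hop propagation t_prop = 10.8/300000000 = 0.036 μs.
Pipeline fill: first packet needs 4·t_tx to clear all hops; remaining 29 packets each add one t_tx.
Total = (4+30-1)·t_tx + 4·t_prop = 33·2.38095 + 4·0.036 = 78.72 μs.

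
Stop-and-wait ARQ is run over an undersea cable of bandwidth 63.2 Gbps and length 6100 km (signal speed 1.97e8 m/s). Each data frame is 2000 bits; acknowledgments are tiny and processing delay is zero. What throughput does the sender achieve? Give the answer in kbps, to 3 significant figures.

32.3 kbps

t_tx = L/R = 2000/63200000000 = 3.16456e-08 s.
t_prop = 6100000/197000000 = 0.0309645 s; RTT = 0.0619289 s.
Cycle = t_tx + RTT = 0.061929 s.
Throughput = L / cycle = 2000 / 0.061929 = 32.3 kbps.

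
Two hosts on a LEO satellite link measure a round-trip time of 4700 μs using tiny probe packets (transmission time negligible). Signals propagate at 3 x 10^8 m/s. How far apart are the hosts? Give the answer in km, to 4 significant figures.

One-way propagation = RTT/2 = 2350 μs.
d = s × t = 300000000 × 0.00235 = 705.0 km.

705.0 km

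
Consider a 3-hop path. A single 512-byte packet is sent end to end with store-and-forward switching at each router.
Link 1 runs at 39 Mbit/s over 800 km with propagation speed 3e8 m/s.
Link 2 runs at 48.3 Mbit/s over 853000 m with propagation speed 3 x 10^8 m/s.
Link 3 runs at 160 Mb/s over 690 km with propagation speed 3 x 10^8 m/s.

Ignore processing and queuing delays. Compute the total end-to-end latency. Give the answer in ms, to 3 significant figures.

8.03 ms

L = 512 × 8 = 4096 bits.
Transmission delays (L/R per hop): 0.105026, 0.0848033, 0.0256 ms; sum = 0.215429 ms.
Propagation delays (d/s per hop): 2.66667, 2.84333, 2.3 ms; sum = 7.81 ms.
End-to-end = 8.03 ms.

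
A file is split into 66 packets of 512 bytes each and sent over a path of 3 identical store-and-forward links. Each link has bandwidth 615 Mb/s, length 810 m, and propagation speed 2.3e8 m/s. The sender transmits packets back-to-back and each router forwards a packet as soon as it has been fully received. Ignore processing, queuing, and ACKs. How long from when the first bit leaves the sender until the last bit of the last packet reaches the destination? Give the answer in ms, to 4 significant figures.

0.4635 ms

Per-hop transmission t_tx = L/R = 4096/615000000 = 0.00666016 ms.
Per-hop propagation t_prop = 810/2.3e+08 = 0.00352174 ms.
Pipeline fill: first packet needs 3·t_tx to clear all hops; remaining 65 packets each add one t_tx.
Total = (3+66-1)·t_tx + 3·t_prop = 68·0.00666016 + 3·0.00352174 = 0.4635 ms.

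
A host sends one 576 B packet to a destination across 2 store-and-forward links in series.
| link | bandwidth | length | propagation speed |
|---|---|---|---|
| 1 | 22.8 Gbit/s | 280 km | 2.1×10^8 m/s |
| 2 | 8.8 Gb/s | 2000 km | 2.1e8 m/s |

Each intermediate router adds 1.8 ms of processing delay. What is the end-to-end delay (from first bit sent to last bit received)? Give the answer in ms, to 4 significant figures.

L = 576 × 8 = 4608 bits.
Transmission delays (L/R per hop): 0.000202105, 0.000523636 ms; sum = 0.000725742 ms.
Propagation delays (d/s per hop): 1.33333, 9.52381 ms; sum = 10.8571 ms.
Processing at 1 router(s): 1 × 1.8 ms = 1.8 ms.
End-to-end = 12.66 ms.

12.66 ms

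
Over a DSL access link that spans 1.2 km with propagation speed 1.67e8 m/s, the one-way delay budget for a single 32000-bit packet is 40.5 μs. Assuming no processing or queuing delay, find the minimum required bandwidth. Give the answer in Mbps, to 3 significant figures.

Propagation delay = 1200 / 167000000 = 7.18563 μs.
Transmission budget = 40.5 − 7.18563 = 33.3144 μs.
R ≥ L / t_tx = 32000 bits / 3.33144e-05 s = 961 Mbps.

961 Mbps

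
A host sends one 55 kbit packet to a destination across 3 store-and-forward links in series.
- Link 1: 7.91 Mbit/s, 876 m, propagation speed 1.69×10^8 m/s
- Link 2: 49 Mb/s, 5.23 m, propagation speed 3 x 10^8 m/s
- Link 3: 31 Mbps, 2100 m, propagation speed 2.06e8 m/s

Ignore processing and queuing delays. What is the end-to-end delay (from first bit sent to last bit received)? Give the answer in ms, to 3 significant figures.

L = 55000 bits.
Transmission delays (L/R per hop): 6.95322, 1.12245, 1.77419 ms; sum = 9.84987 ms.
Propagation delays (d/s per hop): 0.00518343, 1.74333e-05, 0.0101942 ms; sum = 0.015395 ms.
End-to-end = 9.87 ms.

9.87 ms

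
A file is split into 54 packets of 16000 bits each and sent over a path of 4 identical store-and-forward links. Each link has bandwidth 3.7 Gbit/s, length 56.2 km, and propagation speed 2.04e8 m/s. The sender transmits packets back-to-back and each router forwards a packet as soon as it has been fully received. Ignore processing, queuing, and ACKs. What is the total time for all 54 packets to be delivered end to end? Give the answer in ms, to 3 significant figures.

1.35 ms

Per-hop transmission t_tx = L/R = 16000/3700000000 = 0.00432432 ms.
Per-hop propagation t_prop = 56200/204000000 = 0.27549 ms.
Pipeline fill: first packet needs 4·t_tx to clear all hops; remaining 53 packets each add one t_tx.
Total = (4+54-1)·t_tx + 4·t_prop = 57·0.00432432 + 4·0.27549 = 1.35 ms.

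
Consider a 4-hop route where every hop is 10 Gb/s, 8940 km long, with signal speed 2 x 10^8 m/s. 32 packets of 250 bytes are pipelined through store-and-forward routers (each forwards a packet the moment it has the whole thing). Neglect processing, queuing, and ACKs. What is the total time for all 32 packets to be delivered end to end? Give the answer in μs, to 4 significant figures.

Per-hop transmission t_tx = L/R = 2000/10000000000 = 0.2 μs.
Per-hop propagation t_prop = 8940000/200000000 = 44700 μs.
Pipeline fill: first packet needs 4·t_tx to clear all hops; remaining 31 packets each add one t_tx.
Total = (4+32-1)·t_tx + 4·t_prop = 35·0.2 + 4·44700 = 178800 μs.

178800 μs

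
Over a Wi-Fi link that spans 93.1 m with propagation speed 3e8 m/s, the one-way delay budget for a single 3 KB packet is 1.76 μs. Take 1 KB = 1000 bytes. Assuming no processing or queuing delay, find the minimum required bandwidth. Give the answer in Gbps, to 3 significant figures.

16.6 Gbps

L = 24000 bits.
Propagation delay = 93.1 / 300000000 = 0.310333 μs.
Transmission budget = 1.76 − 0.310333 = 1.44967 μs.
R ≥ L / t_tx = 24000 bits / 1.44967e-06 s = 16.6 Gbps.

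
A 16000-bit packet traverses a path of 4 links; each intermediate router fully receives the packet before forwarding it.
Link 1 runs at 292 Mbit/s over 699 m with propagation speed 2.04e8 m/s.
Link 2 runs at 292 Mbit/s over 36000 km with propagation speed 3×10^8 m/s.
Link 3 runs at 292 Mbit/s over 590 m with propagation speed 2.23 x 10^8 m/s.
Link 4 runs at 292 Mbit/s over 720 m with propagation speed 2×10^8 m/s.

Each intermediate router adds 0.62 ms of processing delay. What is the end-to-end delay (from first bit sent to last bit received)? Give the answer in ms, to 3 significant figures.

122 ms

Transmission delay per hop = L/R = 16000/292000000 = 0.0547945 ms; 4 hops → 0.219178 ms.
Propagation delays (d/s per hop): 0.00342647, 120, 0.00264574, 0.0036 ms; sum = 120.01 ms.
Processing at 3 router(s): 3 × 0.62 ms = 1.86 ms.
End-to-end = 122 ms.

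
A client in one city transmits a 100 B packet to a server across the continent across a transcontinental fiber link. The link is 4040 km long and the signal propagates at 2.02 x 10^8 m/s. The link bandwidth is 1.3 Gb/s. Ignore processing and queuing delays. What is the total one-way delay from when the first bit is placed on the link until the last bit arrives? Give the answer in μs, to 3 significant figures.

L = 100 × 8 = 800 bits.
Transmission delay = L/R = 800 / 1300000000 = 0.615385 μs.
Propagation delay = d/s = 4040000 m / 202000000 m/s = 20000 μs.
Total = 20000 μs.

20000 μs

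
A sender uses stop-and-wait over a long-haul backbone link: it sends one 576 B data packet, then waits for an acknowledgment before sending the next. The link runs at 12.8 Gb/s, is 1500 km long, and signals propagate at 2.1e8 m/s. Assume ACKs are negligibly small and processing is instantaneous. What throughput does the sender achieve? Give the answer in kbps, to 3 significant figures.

t_tx = L/R = 4608/12800000000 = 3.6e-07 s.
t_prop = 1500000/210000000 = 0.00714286 s; RTT = 0.0142857 s.
Cycle = t_tx + RTT = 0.0142861 s.
Throughput = L / cycle = 4608 / 0.0142861 = 323 kbps.

323 kbps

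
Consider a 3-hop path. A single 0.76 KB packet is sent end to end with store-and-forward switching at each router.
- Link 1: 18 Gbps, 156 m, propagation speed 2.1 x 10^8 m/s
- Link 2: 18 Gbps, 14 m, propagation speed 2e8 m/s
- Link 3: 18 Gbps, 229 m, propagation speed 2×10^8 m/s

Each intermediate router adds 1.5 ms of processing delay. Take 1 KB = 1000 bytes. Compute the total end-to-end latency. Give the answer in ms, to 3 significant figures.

L = 6080 bits.
Transmission delay per hop = L/R = 6080/18000000000 = 0.000337778 ms; 3 hops → 0.00101333 ms.
Propagation delays (d/s per hop): 0.000742857, 7e-05, 0.001145 ms; sum = 0.00195786 ms.
Processing at 2 router(s): 2 × 1.5 ms = 3 ms.
End-to-end = 3.00 ms.

3.00 ms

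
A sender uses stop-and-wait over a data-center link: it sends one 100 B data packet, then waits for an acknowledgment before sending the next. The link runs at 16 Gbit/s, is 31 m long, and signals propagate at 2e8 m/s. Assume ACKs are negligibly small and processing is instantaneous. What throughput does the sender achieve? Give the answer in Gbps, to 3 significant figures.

t_tx = L/R = 800/16000000000 = 5e-08 s.
t_prop = 31/200000000 = 1.55e-07 s; RTT = 3.1e-07 s.
Cycle = t_tx + RTT = 3.6e-07 s.
Throughput = L / cycle = 800 / 3.6e-07 = 2.22 Gbps.

2.22 Gbps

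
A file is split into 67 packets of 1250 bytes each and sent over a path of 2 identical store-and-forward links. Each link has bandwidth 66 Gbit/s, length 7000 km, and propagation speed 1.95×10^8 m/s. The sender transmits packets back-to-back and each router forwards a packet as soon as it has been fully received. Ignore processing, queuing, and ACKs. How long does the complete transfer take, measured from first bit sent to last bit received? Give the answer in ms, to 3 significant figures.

Per-hop transmission t_tx = L/R = 10000/66000000000 = 0.000151515 ms.
Per-hop propagation t_prop = 7000000/195000000 = 35.8974 ms.
Pipeline fill: first packet needs 2·t_tx to clear all hops; remaining 66 packets each add one t_tx.
Total = (2+67-1)·t_tx + 2·t_prop = 68·0.000151515 + 2·35.8974 = 71.8 ms.

71.8 ms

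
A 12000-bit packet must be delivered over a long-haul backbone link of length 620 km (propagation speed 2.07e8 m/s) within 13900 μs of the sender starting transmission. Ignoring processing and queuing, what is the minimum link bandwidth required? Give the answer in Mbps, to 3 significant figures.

Propagation delay = 620000 / 2.07e+08 = 2995.17 μs.
Transmission budget = 13900 − 2995.17 = 10904.8 μs.
R ≥ L / t_tx = 12000 bits / 0.0109048 s = 1.10 Mbps.

1.10 Mbps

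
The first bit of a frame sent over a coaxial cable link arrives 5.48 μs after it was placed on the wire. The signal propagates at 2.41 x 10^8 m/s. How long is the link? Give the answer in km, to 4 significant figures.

d = s × t_prop = 241000000 × 5.48e-06 = 1.321 km.

1.321 km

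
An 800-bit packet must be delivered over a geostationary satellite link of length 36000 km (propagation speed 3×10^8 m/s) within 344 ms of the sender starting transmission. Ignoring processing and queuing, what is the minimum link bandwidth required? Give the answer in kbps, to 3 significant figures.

Propagation delay = 36000000 / 300000000 = 120 ms.
Transmission budget = 344 − 120 = 224 ms.
R ≥ L / t_tx = 800 bits / 0.224 s = 3.57 kbps.

3.57 kbps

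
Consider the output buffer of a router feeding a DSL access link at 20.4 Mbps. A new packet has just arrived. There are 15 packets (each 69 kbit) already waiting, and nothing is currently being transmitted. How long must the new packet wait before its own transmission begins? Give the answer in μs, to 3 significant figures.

Each queued packet: L/R = 69000/20400000 = 3382.35 μs.
15 queued → 50735.3 μs.
Queuing delay = 50700 μs.

50700 μs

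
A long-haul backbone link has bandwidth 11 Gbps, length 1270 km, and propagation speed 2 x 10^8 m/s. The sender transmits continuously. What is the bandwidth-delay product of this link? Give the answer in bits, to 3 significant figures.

69900000 bits

Propagation delay = 1270000 / 200000000 = 0.00635 s.
BDP = R × t_prop = 11000000000 × 0.00635 = 69850000 bits.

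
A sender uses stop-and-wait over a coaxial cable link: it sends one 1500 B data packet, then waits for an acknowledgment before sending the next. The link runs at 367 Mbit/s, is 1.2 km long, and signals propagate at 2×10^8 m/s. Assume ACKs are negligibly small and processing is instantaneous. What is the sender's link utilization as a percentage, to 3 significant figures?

t_tx = L/R = 12000/367000000 = 3.26975e-05 s.
t_prop = 1200/200000000 = 6e-06 s; RTT = 1.2e-05 s.
Cycle = t_tx + RTT = 4.46975e-05 s.
Utilization = t_tx / cycle = 3.26975e-05/4.46975e-05 = 73.2 %.

73.2 %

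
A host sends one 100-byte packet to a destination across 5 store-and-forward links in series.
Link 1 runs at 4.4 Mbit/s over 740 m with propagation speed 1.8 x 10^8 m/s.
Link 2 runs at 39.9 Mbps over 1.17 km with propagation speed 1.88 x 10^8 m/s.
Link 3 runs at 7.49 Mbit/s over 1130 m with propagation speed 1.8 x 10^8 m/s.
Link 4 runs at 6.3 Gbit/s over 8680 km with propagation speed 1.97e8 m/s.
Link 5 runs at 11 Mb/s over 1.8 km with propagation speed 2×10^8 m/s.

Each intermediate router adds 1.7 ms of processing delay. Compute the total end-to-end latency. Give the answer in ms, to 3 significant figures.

L = 100 × 8 = 800 bits.
Transmission delays (L/R per hop): 0.181818, 0.0200501, 0.106809, 0.000126984, 0.0727273 ms; sum = 0.381532 ms.
Propagation delays (d/s per hop): 0.00411111, 0.0062234, 0.00627778, 44.0609, 0.009 ms; sum = 44.0865 ms.
Processing at 4 router(s): 4 × 1.7 ms = 6.8 ms.
End-to-end = 51.3 ms.

51.3 ms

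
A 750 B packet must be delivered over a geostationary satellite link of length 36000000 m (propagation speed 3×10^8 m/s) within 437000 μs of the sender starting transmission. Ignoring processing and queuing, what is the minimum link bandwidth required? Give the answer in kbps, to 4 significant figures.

L = 6000 bits.
Propagation delay = 36000000 / 300000000 = 120000 μs.
Transmission budget = 437000 − 120000 = 317000 μs.
R ≥ L / t_tx = 6000 bits / 0.317 s = 18.93 kbps.

18.93 kbps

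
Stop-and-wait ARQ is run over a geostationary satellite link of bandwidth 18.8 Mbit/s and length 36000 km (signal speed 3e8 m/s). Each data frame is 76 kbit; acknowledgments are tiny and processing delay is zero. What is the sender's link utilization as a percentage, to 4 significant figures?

t_tx = L/R = 76000/18800000 = 0.00404255 s.
t_prop = 36000000/300000000 = 0.12 s; RTT = 0.24 s.
Cycle = t_tx + RTT = 0.244043 s.
Utilization = t_tx / cycle = 0.00404255/0.244043 = 1.656 %.

1.656 %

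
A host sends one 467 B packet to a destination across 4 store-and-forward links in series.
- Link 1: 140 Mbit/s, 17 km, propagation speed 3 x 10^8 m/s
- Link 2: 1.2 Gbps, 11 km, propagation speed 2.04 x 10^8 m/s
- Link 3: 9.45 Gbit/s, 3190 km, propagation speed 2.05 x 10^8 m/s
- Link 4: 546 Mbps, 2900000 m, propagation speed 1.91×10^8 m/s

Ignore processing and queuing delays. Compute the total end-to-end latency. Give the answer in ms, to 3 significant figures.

L = 467 × 8 = 3736 bits.
Transmission delays (L/R per hop): 0.0266857, 0.00311333, 0.000395344, 0.00684249 ms; sum = 0.0370369 ms.
Propagation delays (d/s per hop): 0.0566667, 0.0539216, 15.561, 15.1832 ms; sum = 30.8548 ms.
End-to-end = 30.9 ms.

30.9 ms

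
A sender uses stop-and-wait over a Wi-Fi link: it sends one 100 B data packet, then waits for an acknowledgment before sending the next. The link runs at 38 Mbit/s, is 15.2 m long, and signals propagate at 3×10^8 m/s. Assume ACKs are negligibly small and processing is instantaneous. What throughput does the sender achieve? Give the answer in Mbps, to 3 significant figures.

t_tx = L/R = 800/38000000 = 2.10526e-05 s.
t_prop = 15.2/300000000 = 5.06667e-08 s; RTT = 1.01333e-07 s.
Cycle = t_tx + RTT = 2.1154e-05 s.
Throughput = L / cycle = 800 / 2.1154e-05 = 37.8 Mbps.

37.8 Mbps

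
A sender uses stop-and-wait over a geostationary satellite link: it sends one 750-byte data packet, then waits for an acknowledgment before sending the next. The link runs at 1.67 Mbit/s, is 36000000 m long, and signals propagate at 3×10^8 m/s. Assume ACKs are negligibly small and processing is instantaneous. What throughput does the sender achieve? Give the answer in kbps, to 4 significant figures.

t_tx = L/R = 6000/1670000 = 0.00359281 s.
t_prop = 36000000/300000000 = 0.12 s; RTT = 0.24 s.
Cycle = t_tx + RTT = 0.243593 s.
Throughput = L / cycle = 6000 / 0.243593 = 24.63 kbps.

24.63 kbps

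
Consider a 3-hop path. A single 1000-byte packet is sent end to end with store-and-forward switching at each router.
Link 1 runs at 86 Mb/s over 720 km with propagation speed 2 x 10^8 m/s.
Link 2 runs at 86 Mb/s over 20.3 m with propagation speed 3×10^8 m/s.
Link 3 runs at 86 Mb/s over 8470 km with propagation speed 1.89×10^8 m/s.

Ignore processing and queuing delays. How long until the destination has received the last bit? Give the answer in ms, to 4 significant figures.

L = 1000 × 8 = 8000 bits.
Transmission delay per hop = L/R = 8000/86000000 = 0.0930233 ms; 3 hops → 0.27907 ms.
Propagation delays (d/s per hop): 3.6, 6.76667e-05, 44.8148 ms; sum = 48.4149 ms.
End-to-end = 48.69 ms.

48.69 ms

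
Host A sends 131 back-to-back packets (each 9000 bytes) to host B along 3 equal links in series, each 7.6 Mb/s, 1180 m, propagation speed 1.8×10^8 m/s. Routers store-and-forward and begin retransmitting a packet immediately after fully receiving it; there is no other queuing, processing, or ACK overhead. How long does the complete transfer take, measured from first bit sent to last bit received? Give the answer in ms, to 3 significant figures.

Per-hop transmission t_tx = L/R = 72000/7600000 = 9.47368 ms.
Per-hop propagation t_prop = 1180/180000000 = 0.00655556 ms.
Pipeline fill: first packet needs 3·t_tx to clear all hops; remaining 130 packets each add one t_tx.
Total = (3+131-1)·t_tx + 3·t_prop = 133·9.47368 + 3·0.00655556 = 1260 ms.

1260 ms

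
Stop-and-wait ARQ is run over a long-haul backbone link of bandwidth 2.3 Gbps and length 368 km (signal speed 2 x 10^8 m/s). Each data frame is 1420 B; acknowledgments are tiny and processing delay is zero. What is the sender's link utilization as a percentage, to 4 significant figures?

0.1340 %

t_tx = L/R = 11360/2300000000 = 4.93913e-06 s.
t_prop = 368000/200000000 = 0.00184 s; RTT = 0.00368 s.
Cycle = t_tx + RTT = 0.00368494 s.
Utilization = t_tx / cycle = 4.93913e-06/0.00368494 = 0.1340 %.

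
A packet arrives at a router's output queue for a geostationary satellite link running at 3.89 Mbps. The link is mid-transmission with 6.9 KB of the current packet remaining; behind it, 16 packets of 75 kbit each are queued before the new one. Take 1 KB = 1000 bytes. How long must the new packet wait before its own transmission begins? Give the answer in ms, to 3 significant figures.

323 ms

Each queued packet: L/R = 75000/3890000 = 19.2802 ms.
16 queued → 308.483 ms.
Plus remaining 55200 bits of current packet: 14.1902 ms.
Queuing delay = 323 ms.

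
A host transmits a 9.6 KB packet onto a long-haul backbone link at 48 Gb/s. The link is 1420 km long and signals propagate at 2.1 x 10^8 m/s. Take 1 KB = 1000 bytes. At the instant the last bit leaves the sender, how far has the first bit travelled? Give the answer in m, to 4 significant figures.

t_tx = L/R = 76800/48000000000 = 1.6e-06 s.
Distance = s × t_tx = 210000000 × 1.6e-06 = 336.0 m.

336.0 m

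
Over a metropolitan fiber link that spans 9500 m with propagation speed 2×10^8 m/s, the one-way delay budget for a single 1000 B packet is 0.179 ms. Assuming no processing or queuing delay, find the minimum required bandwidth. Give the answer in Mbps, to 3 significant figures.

L = 8000 bits.
Propagation delay = 9500 / 200000000 = 0.0475 ms.
Transmission budget = 0.179 − 0.0475 = 0.1315 ms.
R ≥ L / t_tx = 8000 bits / 0.0001315 s = 60.8 Mbps.

60.8 Mbps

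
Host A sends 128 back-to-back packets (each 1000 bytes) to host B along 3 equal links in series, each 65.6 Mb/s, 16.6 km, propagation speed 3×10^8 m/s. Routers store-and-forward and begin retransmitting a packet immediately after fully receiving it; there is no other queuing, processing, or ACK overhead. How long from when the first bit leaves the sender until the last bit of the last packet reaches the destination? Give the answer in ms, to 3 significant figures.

Per-hop transmission t_tx = L/R = 8000/6.56e+07 = 0.121951 ms.
Per-hop propagation t_prop = 16600/300000000 = 0.0553333 ms.
Pipeline fill: first packet needs 3·t_tx to clear all hops; remaining 127 packets each add one t_tx.
Total = (3+128-1)·t_tx + 3·t_prop = 130·0.121951 + 3·0.0553333 = 16.0 ms.

16.0 ms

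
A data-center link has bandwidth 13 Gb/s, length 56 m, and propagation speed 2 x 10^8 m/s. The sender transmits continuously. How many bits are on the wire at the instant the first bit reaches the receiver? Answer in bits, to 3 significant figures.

3640 bits

Propagation delay = 56 / 200000000 = 2.8e-07 s.
BDP = R × t_prop = 13000000000 × 2.8e-07 = 3640 bits.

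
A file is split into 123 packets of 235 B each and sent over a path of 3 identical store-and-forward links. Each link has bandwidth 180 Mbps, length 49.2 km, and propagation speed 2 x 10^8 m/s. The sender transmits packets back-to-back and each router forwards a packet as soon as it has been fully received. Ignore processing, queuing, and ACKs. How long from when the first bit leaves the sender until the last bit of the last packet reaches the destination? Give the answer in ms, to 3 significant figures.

Per-hop transmission t_tx = L/R = 1880/180000000 = 0.0104444 ms.
Per-hop propagation t_prop = 49200/200000000 = 0.246 ms.
Pipeline fill: first packet needs 3·t_tx to clear all hops; remaining 122 packets each add one t_tx.
Total = (3+123-1)·t_tx + 3·t_prop = 125·0.0104444 + 3·0.246 = 2.04 ms.

2.04 ms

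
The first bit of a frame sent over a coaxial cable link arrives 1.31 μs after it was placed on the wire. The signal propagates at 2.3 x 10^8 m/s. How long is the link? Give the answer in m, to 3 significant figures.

301 m

d = s × t_prop = 2.3e+08 × 1.31e-06 = 301 m.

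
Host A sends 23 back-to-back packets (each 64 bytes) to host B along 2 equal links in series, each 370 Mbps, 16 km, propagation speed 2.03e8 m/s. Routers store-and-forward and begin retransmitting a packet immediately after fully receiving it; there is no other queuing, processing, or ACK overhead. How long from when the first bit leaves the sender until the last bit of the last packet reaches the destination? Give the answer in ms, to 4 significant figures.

0.1908 ms

Per-hop transmission t_tx = L/R = 512/370000000 = 0.00138378 ms.
Per-hop propagation t_prop = 16000/2.03e+08 = 0.0788177 ms.
Pipeline fill: first packet needs 2·t_tx to clear all hops; remaining 22 packets each add one t_tx.
Total = (2+23-1)·t_tx + 2·t_prop = 24·0.00138378 + 2·0.0788177 = 0.1908 ms.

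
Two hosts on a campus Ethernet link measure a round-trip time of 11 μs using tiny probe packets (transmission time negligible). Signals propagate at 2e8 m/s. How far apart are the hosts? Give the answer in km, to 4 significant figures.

1.100 km

One-way propagation = RTT/2 = 5.5 μs.
d = s × t = 200000000 × 5.5e-06 = 1.100 km.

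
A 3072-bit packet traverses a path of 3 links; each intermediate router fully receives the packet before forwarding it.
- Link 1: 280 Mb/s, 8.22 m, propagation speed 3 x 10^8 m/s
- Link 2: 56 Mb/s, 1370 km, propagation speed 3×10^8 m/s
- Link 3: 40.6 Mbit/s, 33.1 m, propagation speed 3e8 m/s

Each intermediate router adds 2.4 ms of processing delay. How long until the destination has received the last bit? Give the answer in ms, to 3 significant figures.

9.51 ms

Transmission delays (L/R per hop): 0.0109714, 0.0548571, 0.075665 ms; sum = 0.141494 ms.
Propagation delays (d/s per hop): 2.74e-05, 4.56667, 0.000110333 ms; sum = 4.5668 ms.
Processing at 2 router(s): 2 × 2.4 ms = 4.8 ms.
End-to-end = 9.51 ms.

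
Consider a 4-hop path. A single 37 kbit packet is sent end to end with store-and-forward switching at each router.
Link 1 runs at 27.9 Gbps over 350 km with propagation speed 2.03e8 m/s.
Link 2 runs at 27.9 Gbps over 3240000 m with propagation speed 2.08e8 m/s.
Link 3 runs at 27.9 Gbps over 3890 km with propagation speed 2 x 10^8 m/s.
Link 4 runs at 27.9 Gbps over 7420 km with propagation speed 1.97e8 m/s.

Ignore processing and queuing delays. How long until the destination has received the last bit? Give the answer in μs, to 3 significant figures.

L = 37000 bits.
Transmission delay per hop = L/R = 37000/27900000000 = 1.32616 μs; 4 hops → 5.30466 μs.
Propagation delays (d/s per hop): 1724.14, 15576.9, 19450, 37665 μs; sum = 74416 μs.
End-to-end = 74400 μs.

74400 μs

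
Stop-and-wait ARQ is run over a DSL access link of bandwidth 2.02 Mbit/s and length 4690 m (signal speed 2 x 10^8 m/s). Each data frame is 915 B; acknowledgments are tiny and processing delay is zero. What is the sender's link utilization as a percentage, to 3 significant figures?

t_tx = L/R = 7320/2020000 = 0.00362376 s.
t_prop = 4690/200000000 = 2.345e-05 s; RTT = 4.69e-05 s.
Cycle = t_tx + RTT = 0.00367066 s.
Utilization = t_tx / cycle = 0.00362376/0.00367066 = 98.7 %.

98.7 %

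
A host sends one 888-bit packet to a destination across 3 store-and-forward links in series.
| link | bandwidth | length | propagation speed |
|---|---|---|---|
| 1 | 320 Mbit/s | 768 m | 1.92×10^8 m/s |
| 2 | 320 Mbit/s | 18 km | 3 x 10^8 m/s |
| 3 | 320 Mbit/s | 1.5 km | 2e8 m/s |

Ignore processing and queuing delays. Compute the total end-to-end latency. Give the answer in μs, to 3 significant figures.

Transmission delay per hop = L/R = 888/320000000 = 2.775 μs; 3 hops → 8.325 μs.
Propagation delays (d/s per hop): 4, 60, 7.5 μs; sum = 71.5 μs.
End-to-end = 79.8 μs.

79.8 μs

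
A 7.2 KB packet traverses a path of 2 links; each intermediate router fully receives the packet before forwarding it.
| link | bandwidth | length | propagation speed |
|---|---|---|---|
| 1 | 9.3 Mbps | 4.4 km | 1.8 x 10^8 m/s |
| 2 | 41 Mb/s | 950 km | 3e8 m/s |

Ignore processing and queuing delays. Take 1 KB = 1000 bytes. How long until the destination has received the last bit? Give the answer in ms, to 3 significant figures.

10.8 ms

L = 57600 bits.
Transmission delays (L/R per hop): 6.19355, 1.40488 ms; sum = 7.59843 ms.
Propagation delays (d/s per hop): 0.0244444, 3.16667 ms; sum = 3.19111 ms.
End-to-end = 10.8 ms.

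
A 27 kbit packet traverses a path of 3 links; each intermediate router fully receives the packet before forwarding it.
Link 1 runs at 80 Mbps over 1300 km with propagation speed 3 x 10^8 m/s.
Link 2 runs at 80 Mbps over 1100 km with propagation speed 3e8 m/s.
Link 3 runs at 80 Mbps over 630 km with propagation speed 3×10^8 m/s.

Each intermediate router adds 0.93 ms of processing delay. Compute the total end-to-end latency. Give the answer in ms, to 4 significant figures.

L = 27000 bits.
Transmission delay per hop = L/R = 27000/80000000 = 0.3375 ms; 3 hops → 1.0125 ms.
Propagation delays (d/s per hop): 4.33333, 3.66667, 2.1 ms; sum = 10.1 ms.
Processing at 2 router(s): 2 × 0.93 ms = 1.86 ms.
End-to-end = 12.97 ms.

12.97 ms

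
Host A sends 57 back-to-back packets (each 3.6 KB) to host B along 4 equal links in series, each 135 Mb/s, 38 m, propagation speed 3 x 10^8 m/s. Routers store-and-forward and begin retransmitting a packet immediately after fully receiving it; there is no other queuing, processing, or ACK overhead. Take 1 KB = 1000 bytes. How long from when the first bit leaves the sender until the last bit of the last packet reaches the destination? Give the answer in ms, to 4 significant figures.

12.80 ms

Per-hop transmission t_tx = L/R = 28800/135000000 = 0.213333 ms.
Per-hop propagation t_prop = 38/300000000 = 0.000126667 ms.
Pipeline fill: first packet needs 4·t_tx to clear all hops; remaining 56 packets each add one t_tx.
Total = (4+57-1)·t_tx + 4·t_prop = 60·0.213333 + 4·0.000126667 = 12.80 ms.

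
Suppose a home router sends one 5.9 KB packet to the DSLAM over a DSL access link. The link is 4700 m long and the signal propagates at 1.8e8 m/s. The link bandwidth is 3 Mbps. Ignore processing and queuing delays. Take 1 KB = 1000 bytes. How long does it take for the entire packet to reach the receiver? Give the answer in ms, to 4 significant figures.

15.76 ms

L = 47200 bits.
Transmission delay = L/R = 47200 / 3000000 = 15.7333 ms.
Propagation delay = d/s = 4700 m / 180000000 m/s = 0.0261111 ms.
Total = 15.76 ms.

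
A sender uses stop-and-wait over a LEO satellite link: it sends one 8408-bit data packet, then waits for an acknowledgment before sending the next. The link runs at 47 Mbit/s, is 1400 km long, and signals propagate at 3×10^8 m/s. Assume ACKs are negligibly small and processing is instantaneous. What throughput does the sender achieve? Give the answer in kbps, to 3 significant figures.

t_tx = L/R = 8408/47000000 = 0.000178894 s.
t_prop = 1400000/300000000 = 0.00466667 s; RTT = 0.00933333 s.
Cycle = t_tx + RTT = 0.00951223 s.
Throughput = L / cycle = 8408 / 0.00951223 = 884 kbps.

884 kbps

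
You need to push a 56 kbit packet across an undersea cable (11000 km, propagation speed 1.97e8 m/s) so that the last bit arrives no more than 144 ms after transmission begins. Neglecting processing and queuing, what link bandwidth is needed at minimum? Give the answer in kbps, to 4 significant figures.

635.2 kbps

Propagation delay = 11000000 / 197000000 = 55.8376 ms.
Transmission budget = 144 − 55.8376 = 88.1624 ms.
R ≥ L / t_tx = 56000 bits / 0.0881624 s = 635.2 kbps.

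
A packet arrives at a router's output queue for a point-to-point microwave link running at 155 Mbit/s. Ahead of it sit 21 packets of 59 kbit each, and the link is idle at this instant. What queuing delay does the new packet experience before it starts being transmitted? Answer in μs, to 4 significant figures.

7994 μs

Each queued packet: L/R = 59000/155000000 = 380.645 μs.
21 queued → 7993.55 μs.
Queuing delay = 7994 μs.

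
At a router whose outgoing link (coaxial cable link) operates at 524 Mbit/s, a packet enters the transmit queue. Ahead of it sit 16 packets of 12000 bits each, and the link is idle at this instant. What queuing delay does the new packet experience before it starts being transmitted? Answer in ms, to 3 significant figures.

0.366 ms

Each queued packet: L/R = 12000/524000000 = 0.0229008 ms.
16 queued → 0.366412 ms.
Queuing delay = 0.366 ms.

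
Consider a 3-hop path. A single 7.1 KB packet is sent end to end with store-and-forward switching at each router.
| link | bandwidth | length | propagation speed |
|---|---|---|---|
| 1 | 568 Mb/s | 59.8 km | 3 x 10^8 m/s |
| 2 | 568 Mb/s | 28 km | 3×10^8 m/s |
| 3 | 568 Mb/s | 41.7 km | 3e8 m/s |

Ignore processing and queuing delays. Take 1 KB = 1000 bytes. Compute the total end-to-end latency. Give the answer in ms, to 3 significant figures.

0.732 ms

L = 56800 bits.
Transmission delay per hop = L/R = 56800/568000000 = 0.1 ms; 3 hops → 0.3 ms.
Propagation delays (d/s per hop): 0.199333, 0.0933333, 0.139 ms; sum = 0.431667 ms.
End-to-end = 0.732 ms.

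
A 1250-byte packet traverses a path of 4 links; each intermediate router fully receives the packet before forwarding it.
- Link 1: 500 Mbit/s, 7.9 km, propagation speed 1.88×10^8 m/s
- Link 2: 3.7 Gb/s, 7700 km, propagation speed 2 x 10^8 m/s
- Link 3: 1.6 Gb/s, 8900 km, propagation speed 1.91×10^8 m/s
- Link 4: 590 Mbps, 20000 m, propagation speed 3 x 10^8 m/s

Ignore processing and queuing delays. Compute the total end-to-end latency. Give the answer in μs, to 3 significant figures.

85300 μs

L = 1250 × 8 = 10000 bits.
Transmission delays (L/R per hop): 20, 2.7027, 6.25, 16.9492 μs; sum = 45.9019 μs.
Propagation delays (d/s per hop): 42.0213, 38500, 46596.9, 66.6667 μs; sum = 85205.5 μs.
End-to-end = 85300 μs.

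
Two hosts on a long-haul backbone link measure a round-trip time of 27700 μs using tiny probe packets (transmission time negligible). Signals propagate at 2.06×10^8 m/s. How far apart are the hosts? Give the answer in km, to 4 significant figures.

One-way propagation = RTT/2 = 13850 μs.
d = s × t = 206000000 × 0.01385 = 2853 km.

2853 km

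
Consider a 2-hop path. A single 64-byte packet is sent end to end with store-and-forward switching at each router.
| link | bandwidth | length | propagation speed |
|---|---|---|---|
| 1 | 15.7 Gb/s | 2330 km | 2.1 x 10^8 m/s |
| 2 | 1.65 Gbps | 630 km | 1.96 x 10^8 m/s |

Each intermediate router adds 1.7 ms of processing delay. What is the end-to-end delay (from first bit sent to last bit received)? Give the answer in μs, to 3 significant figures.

L = 64 × 8 = 512 bits.
Transmission delays (L/R per hop): 0.0326115, 0.310303 μs; sum = 0.342914 μs.
Propagation delays (d/s per hop): 11095.2, 3214.29 μs; sum = 14309.5 μs.
Processing at 1 router(s): 1 × 1.7 ms = 1700 μs.
End-to-end = 16000 μs.

16000 μs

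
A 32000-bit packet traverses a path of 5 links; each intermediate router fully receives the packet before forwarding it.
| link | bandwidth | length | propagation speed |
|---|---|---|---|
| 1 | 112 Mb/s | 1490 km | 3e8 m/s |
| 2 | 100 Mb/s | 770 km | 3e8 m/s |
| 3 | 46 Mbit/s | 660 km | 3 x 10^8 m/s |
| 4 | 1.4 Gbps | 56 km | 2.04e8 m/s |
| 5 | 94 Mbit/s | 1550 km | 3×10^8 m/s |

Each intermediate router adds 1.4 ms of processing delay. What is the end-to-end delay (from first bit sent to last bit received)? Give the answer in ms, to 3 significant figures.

Transmission delays (L/R per hop): 0.285714, 0.32, 0.695652, 0.0228571, 0.340426 ms; sum = 1.66465 ms.
Propagation delays (d/s per hop): 4.96667, 2.56667, 2.2, 0.27451, 5.16667 ms; sum = 15.1745 ms.
Processing at 4 router(s): 4 × 1.4 ms = 5.6 ms.
End-to-end = 22.4 ms.

22.4 ms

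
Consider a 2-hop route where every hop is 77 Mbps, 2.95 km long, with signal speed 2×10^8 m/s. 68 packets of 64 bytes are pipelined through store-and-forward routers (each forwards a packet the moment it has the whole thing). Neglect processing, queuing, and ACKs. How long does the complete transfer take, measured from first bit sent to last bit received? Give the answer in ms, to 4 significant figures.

Per-hop transmission t_tx = L/R = 512/77000000 = 0.00664935 ms.
Per-hop propagation t_prop = 2950/200000000 = 0.01475 ms.
Pipeline fill: first packet needs 2·t_tx to clear all hops; remaining 67 packets each add one t_tx.
Total = (2+68-1)·t_tx + 2·t_prop = 69·0.00664935 + 2·0.01475 = 0.4883 ms.

0.4883 ms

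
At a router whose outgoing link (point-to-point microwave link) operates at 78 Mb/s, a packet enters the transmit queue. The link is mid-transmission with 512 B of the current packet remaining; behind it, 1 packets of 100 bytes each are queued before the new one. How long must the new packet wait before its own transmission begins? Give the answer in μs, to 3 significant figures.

Each queued packet: L/R = 800/78000000 = 10.2564 μs.
1 queued → 10.2564 μs.
Plus remaining 4096 bits of current packet: 52.5128 μs.
Queuing delay = 62.8 μs.

62.8 μs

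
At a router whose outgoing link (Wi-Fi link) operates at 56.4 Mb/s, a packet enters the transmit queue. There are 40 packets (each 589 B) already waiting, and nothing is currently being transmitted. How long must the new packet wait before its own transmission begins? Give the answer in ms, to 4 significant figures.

Each queued packet: L/R = 4712/56400000 = 0.0835461 ms.
40 queued → 3.34184 ms.
Queuing delay = 3.342 ms.

3.342 ms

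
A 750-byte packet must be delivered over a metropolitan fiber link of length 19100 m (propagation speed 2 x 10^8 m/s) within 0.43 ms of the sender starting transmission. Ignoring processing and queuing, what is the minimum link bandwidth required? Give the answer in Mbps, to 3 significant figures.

L = 6000 bits.
Propagation delay = 19100 / 200000000 = 0.0955 ms.
Transmission budget = 0.43 − 0.0955 = 0.3345 ms.
R ≥ L / t_tx = 6000 bits / 0.0003345 s = 17.9 Mbps.

17.9 Mbps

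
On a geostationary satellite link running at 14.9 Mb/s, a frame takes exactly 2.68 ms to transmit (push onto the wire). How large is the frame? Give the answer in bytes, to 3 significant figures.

4990 bytes

L = R × t_tx = 14900000 b/s × 0.00268 s = 39932 bits.
In bytes: 39932 / 8 = 4990 bytes.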